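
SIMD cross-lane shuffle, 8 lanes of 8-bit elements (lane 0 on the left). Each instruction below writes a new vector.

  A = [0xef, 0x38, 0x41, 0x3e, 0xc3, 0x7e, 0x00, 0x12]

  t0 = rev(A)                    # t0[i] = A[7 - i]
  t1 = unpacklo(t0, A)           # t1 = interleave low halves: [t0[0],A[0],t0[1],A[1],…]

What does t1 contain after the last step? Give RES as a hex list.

  t0: 12 00 7e c3 3e 41 38 ef
  t1: 12 ef 00 38 7e 41 c3 3e

RES = [ 0x12  0xef  0x00  0x38  0x7e  0x41  0xc3  0x3e ]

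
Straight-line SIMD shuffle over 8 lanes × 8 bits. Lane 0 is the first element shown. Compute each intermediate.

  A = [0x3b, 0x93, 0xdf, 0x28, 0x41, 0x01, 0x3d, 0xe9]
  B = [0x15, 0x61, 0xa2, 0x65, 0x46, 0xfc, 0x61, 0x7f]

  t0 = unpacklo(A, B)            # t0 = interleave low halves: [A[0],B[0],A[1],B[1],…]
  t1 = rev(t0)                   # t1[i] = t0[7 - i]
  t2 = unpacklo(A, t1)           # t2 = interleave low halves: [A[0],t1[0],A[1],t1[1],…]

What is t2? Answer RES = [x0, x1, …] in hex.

RES = [0x3b, 0x65, 0x93, 0x28, 0xdf, 0xa2, 0x28, 0xdf]

  t0: 3b 15 93 61 df a2 28 65
  t1: 65 28 a2 df 61 93 15 3b
  t2: 3b 65 93 28 df a2 28 df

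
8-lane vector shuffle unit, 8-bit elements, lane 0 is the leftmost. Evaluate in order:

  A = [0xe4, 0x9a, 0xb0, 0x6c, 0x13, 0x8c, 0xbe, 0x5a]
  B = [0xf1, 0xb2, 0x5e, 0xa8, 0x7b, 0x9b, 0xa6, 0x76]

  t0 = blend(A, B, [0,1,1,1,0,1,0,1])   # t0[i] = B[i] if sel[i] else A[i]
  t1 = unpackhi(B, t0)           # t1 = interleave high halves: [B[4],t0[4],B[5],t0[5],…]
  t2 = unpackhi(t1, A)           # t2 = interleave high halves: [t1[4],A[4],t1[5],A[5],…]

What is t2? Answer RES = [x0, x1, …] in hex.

→ t0 |e4|b2|5e|a8|13|9b|be|76|
→ t1 |7b|13|9b|9b|a6|be|76|76|
→ t2 |a6|13|be|8c|76|be|76|5a|

RES = [0xa6, 0x13, 0xbe, 0x8c, 0x76, 0xbe, 0x76, 0x5a]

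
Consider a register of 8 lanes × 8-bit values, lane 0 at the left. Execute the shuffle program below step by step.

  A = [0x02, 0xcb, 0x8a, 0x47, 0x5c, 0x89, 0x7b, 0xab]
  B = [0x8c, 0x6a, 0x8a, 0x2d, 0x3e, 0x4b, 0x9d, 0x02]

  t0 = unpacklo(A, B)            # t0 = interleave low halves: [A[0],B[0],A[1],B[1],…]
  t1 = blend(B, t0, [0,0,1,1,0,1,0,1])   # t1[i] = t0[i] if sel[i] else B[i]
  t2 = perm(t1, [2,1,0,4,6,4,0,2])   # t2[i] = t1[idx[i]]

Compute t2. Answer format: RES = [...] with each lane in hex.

  t0: 02 8c cb 6a 8a 8a 47 2d
  t1: 8c 6a cb 6a 3e 8a 9d 2d
  t2: cb 6a 8c 3e 9d 3e 8c cb

RES = [ 0xcb  0x6a  0x8c  0x3e  0x9d  0x3e  0x8c  0xcb ]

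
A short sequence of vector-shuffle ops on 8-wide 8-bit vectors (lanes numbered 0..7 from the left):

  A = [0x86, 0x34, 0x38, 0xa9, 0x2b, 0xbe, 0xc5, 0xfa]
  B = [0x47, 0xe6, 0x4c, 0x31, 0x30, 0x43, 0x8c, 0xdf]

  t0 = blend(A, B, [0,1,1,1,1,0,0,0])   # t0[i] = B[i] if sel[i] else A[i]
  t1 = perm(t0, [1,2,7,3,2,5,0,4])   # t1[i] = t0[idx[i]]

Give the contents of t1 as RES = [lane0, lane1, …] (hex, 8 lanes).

  t0: 86 e6 4c 31 30 be c5 fa
  t1: e6 4c fa 31 4c be 86 30

RES = [ 0xe6  0x4c  0xfa  0x31  0x4c  0xbe  0x86  0x30 ]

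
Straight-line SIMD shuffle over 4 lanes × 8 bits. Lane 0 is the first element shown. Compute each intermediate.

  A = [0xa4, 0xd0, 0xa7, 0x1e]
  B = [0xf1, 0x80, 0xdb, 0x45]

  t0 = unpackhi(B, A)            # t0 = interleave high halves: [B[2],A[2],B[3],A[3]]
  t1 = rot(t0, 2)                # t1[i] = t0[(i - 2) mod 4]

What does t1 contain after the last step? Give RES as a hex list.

RES = [ 0x45  0x1e  0xdb  0xa7 ]

→ t0 |db|a7|45|1e|
→ t1 |45|1e|db|a7|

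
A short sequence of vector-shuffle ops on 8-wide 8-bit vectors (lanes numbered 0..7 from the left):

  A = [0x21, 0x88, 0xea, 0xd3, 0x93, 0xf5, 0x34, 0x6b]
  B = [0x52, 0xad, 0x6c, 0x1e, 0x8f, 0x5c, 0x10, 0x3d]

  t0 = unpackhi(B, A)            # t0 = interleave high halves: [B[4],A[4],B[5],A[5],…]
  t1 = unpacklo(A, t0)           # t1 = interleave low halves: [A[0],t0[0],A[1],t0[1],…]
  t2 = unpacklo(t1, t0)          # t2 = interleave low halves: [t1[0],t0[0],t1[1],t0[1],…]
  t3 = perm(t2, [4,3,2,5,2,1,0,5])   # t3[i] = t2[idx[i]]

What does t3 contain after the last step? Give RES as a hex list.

t0 = [0x8f, 0x93, 0x5c, 0xf5, 0x10, 0x34, 0x3d, 0x6b]
t1 = [0x21, 0x8f, 0x88, 0x93, 0xea, 0x5c, 0xd3, 0xf5]
t2 = [0x21, 0x8f, 0x8f, 0x93, 0x88, 0x5c, 0x93, 0xf5]
t3 = [0x88, 0x93, 0x8f, 0x5c, 0x8f, 0x8f, 0x21, 0x5c]

RES = [0x88, 0x93, 0x8f, 0x5c, 0x8f, 0x8f, 0x21, 0x5c]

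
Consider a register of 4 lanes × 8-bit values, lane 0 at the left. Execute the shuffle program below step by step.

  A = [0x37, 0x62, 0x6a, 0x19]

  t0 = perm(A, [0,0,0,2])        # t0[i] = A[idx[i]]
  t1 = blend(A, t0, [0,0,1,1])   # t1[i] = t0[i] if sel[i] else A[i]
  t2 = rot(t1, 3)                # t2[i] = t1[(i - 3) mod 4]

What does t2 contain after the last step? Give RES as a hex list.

t0 = [0x37, 0x37, 0x37, 0x6a]
t1 = [0x37, 0x62, 0x37, 0x6a]
t2 = [0x62, 0x37, 0x6a, 0x37]

RES = [ 0x62  0x37  0x6a  0x37 ]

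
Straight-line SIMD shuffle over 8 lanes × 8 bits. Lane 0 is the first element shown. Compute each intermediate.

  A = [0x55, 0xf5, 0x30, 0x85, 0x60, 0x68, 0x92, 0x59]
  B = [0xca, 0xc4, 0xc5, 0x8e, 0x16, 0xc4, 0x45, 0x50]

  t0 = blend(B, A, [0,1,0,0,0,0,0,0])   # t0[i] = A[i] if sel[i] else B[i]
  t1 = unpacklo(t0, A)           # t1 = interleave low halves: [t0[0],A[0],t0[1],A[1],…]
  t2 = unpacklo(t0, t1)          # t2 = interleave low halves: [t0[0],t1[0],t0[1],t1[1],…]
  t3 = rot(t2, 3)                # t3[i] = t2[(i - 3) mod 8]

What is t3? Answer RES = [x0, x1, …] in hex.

RES = [ 0xf5  0x8e  0xf5  0xca  0xca  0xf5  0x55  0xc5 ]

t0 = [0xca, 0xf5, 0xc5, 0x8e, 0x16, 0xc4, 0x45, 0x50]
t1 = [0xca, 0x55, 0xf5, 0xf5, 0xc5, 0x30, 0x8e, 0x85]
t2 = [0xca, 0xca, 0xf5, 0x55, 0xc5, 0xf5, 0x8e, 0xf5]
t3 = [0xf5, 0x8e, 0xf5, 0xca, 0xca, 0xf5, 0x55, 0xc5]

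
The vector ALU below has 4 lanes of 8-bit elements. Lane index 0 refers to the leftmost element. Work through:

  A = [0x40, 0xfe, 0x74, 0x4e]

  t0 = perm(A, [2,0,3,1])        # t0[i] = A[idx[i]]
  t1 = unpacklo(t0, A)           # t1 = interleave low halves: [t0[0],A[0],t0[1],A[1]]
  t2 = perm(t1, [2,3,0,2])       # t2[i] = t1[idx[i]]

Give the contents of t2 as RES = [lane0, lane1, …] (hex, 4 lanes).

RES = [0x40, 0xfe, 0x74, 0x40]

→ t0 |74|40|4e|fe|
→ t1 |74|40|40|fe|
→ t2 |40|fe|74|40|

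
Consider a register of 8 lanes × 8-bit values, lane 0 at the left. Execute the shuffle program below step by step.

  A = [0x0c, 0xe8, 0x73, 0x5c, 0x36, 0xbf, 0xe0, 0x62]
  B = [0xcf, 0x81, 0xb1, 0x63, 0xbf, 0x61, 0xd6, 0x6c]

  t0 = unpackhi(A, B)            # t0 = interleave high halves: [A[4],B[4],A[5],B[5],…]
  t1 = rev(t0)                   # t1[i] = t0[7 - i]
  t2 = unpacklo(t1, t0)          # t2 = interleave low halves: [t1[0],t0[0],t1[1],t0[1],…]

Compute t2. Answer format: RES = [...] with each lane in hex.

RES = [0x6c, 0x36, 0x62, 0xbf, 0xd6, 0xbf, 0xe0, 0x61]

→ t0 |36|bf|bf|61|e0|d6|62|6c|
→ t1 |6c|62|d6|e0|61|bf|bf|36|
→ t2 |6c|36|62|bf|d6|bf|e0|61|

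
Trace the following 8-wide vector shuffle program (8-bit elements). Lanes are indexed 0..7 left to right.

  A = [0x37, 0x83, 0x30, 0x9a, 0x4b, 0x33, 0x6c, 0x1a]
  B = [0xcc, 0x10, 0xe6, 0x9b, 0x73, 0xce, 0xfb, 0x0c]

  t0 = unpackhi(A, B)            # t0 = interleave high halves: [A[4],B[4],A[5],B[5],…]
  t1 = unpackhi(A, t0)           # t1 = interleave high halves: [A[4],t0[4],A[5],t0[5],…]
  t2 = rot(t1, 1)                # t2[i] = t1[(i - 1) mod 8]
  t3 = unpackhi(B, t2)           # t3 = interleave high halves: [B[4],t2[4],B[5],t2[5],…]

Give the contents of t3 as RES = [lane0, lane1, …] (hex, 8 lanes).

t0 = [0x4b, 0x73, 0x33, 0xce, 0x6c, 0xfb, 0x1a, 0x0c]
t1 = [0x4b, 0x6c, 0x33, 0xfb, 0x6c, 0x1a, 0x1a, 0x0c]
t2 = [0x0c, 0x4b, 0x6c, 0x33, 0xfb, 0x6c, 0x1a, 0x1a]
t3 = [0x73, 0xfb, 0xce, 0x6c, 0xfb, 0x1a, 0x0c, 0x1a]

RES = [ 0x73  0xfb  0xce  0x6c  0xfb  0x1a  0x0c  0x1a ]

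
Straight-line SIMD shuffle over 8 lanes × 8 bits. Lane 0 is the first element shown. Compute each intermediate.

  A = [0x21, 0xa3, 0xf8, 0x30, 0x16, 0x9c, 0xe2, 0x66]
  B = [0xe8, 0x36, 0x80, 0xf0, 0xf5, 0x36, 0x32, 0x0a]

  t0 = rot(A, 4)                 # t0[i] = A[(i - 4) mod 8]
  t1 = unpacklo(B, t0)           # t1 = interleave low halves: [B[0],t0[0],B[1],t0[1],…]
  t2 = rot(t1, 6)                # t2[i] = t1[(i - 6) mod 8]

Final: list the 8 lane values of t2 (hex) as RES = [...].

RES = [0x36, 0x9c, 0x80, 0xe2, 0xf0, 0x66, 0xe8, 0x16]

  t0: 16 9c e2 66 21 a3 f8 30
  t1: e8 16 36 9c 80 e2 f0 66
  t2: 36 9c 80 e2 f0 66 e8 16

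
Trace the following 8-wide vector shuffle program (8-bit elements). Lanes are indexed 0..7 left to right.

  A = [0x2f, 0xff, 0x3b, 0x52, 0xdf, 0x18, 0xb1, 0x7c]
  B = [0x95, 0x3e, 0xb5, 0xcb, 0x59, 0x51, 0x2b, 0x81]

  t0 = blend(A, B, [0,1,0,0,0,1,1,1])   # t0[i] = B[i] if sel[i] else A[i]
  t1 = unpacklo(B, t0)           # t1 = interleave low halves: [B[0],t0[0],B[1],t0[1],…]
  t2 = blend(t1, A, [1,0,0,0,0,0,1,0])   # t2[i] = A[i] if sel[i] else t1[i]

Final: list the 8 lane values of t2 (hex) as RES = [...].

RES = [ 0x2f  0x2f  0x3e  0x3e  0xb5  0x3b  0xb1  0x52 ]

→ t0 |2f|3e|3b|52|df|51|2b|81|
→ t1 |95|2f|3e|3e|b5|3b|cb|52|
→ t2 |2f|2f|3e|3e|b5|3b|b1|52|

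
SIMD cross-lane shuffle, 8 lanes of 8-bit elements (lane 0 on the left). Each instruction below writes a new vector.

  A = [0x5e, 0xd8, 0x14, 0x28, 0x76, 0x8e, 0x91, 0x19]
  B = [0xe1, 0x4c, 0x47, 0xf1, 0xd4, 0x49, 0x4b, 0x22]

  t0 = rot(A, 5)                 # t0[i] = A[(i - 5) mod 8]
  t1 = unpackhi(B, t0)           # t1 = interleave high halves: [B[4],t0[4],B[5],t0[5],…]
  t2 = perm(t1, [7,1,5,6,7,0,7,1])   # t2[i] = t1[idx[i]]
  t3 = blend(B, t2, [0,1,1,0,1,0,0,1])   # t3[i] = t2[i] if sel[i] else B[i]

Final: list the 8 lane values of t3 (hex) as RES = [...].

RES = [ 0xe1  0x19  0xd8  0xf1  0x14  0x49  0x4b  0x19 ]

  t0: 28 76 8e 91 19 5e d8 14
  t1: d4 19 49 5e 4b d8 22 14
  t2: 14 19 d8 22 14 d4 14 19
  t3: e1 19 d8 f1 14 49 4b 19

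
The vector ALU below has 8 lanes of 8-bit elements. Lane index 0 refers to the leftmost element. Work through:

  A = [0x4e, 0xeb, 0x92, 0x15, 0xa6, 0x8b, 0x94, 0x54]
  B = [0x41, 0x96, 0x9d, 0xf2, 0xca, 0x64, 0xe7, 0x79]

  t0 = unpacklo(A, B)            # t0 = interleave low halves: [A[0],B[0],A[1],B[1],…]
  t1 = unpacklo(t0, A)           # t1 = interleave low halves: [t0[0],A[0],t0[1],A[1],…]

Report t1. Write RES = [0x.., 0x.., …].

  t0: 4e 41 eb 96 92 9d 15 f2
  t1: 4e 4e 41 eb eb 92 96 15

RES = [ 0x4e  0x4e  0x41  0xeb  0xeb  0x92  0x96  0x15 ]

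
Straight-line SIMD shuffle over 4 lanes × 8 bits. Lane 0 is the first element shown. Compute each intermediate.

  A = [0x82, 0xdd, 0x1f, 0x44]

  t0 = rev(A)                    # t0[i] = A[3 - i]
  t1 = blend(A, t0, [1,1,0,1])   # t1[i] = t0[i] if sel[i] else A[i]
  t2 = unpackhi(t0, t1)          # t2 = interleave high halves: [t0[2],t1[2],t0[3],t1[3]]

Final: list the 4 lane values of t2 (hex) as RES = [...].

RES = [ 0xdd  0x1f  0x82  0x82 ]

  t0: 44 1f dd 82
  t1: 44 1f 1f 82
  t2: dd 1f 82 82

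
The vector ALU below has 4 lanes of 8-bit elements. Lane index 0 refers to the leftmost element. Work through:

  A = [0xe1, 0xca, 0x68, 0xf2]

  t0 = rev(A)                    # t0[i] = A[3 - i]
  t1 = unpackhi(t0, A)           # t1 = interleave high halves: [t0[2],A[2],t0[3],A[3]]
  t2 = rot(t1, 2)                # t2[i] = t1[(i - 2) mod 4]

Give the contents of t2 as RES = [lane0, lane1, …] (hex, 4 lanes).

→ t0 |f2|68|ca|e1|
→ t1 |ca|68|e1|f2|
→ t2 |e1|f2|ca|68|

RES = [0xe1, 0xf2, 0xca, 0x68]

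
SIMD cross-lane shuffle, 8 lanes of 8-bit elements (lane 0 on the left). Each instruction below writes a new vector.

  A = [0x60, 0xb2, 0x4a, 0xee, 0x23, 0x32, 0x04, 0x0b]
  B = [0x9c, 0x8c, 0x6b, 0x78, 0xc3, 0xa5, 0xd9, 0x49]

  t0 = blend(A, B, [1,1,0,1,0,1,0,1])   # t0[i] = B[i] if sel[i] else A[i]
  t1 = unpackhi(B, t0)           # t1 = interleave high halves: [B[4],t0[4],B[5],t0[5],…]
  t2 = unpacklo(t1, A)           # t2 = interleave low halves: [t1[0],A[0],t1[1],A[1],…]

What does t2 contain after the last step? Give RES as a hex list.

→ t0 |9c|8c|4a|78|23|a5|04|49|
→ t1 |c3|23|a5|a5|d9|04|49|49|
→ t2 |c3|60|23|b2|a5|4a|a5|ee|

RES = [ 0xc3  0x60  0x23  0xb2  0xa5  0x4a  0xa5  0xee ]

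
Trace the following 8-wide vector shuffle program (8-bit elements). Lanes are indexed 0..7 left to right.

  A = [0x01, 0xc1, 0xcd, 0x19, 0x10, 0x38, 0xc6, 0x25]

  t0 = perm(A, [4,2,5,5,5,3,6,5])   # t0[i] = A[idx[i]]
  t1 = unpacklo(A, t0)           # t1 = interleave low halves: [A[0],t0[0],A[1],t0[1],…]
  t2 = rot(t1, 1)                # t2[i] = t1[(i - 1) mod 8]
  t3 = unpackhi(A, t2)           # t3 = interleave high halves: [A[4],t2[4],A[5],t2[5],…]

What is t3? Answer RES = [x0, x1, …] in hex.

t0 = [0x10, 0xcd, 0x38, 0x38, 0x38, 0x19, 0xc6, 0x38]
t1 = [0x01, 0x10, 0xc1, 0xcd, 0xcd, 0x38, 0x19, 0x38]
t2 = [0x38, 0x01, 0x10, 0xc1, 0xcd, 0xcd, 0x38, 0x19]
t3 = [0x10, 0xcd, 0x38, 0xcd, 0xc6, 0x38, 0x25, 0x19]

RES = [0x10, 0xcd, 0x38, 0xcd, 0xc6, 0x38, 0x25, 0x19]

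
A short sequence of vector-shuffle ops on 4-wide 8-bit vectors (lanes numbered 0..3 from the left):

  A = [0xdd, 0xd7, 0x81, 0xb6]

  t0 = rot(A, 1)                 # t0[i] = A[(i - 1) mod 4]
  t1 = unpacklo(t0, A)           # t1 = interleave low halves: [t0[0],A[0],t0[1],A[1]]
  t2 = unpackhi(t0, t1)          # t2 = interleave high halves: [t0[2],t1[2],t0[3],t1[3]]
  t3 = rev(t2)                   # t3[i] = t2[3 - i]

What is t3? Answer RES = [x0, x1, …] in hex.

RES = [ 0xd7  0x81  0xdd  0xd7 ]

t0 = [0xb6, 0xdd, 0xd7, 0x81]
t1 = [0xb6, 0xdd, 0xdd, 0xd7]
t2 = [0xd7, 0xdd, 0x81, 0xd7]
t3 = [0xd7, 0x81, 0xdd, 0xd7]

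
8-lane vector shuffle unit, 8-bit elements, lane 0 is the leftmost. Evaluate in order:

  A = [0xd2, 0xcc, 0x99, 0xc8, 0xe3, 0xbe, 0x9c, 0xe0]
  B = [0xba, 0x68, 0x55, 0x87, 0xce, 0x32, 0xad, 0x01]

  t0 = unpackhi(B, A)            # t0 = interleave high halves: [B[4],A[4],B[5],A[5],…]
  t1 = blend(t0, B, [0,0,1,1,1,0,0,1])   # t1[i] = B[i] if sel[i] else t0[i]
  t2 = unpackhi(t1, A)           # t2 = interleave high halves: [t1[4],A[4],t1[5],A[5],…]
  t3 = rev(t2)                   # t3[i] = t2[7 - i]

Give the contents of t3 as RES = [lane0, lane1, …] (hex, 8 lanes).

→ t0 |ce|e3|32|be|ad|9c|01|e0|
→ t1 |ce|e3|55|87|ce|9c|01|01|
→ t2 |ce|e3|9c|be|01|9c|01|e0|
→ t3 |e0|01|9c|01|be|9c|e3|ce|

RES = [ 0xe0  0x01  0x9c  0x01  0xbe  0x9c  0xe3  0xce ]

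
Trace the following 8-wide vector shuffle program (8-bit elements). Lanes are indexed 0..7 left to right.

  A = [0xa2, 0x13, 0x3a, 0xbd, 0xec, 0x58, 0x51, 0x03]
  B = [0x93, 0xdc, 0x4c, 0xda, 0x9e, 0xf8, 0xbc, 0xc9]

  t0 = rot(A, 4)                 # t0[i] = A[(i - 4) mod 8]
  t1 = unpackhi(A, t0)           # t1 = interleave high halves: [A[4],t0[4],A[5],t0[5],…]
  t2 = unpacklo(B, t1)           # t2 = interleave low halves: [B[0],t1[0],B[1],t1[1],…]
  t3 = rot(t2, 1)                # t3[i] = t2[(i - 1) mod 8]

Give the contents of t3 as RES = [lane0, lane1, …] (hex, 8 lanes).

RES = [0x13, 0x93, 0xec, 0xdc, 0xa2, 0x4c, 0x58, 0xda]

→ t0 |ec|58|51|03|a2|13|3a|bd|
→ t1 |ec|a2|58|13|51|3a|03|bd|
→ t2 |93|ec|dc|a2|4c|58|da|13|
→ t3 |13|93|ec|dc|a2|4c|58|da|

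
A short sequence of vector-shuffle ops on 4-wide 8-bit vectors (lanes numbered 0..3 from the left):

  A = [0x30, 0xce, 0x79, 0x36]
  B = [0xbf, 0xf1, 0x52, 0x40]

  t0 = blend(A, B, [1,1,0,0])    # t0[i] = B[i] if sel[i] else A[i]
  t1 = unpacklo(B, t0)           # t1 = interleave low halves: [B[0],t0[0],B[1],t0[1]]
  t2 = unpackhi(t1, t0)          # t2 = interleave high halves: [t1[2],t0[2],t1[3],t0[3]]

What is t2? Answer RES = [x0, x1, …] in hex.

RES = [ 0xf1  0x79  0xf1  0x36 ]

t0 = [0xbf, 0xf1, 0x79, 0x36]
t1 = [0xbf, 0xbf, 0xf1, 0xf1]
t2 = [0xf1, 0x79, 0xf1, 0x36]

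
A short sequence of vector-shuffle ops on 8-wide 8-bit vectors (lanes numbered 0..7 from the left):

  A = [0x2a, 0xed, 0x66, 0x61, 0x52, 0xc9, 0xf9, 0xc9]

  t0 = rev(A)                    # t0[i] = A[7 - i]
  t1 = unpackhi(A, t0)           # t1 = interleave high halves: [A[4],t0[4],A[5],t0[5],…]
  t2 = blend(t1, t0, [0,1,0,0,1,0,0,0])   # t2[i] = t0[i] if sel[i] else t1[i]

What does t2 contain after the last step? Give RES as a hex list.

RES = [0x52, 0xf9, 0xc9, 0x66, 0x61, 0xed, 0xc9, 0x2a]

t0 = [0xc9, 0xf9, 0xc9, 0x52, 0x61, 0x66, 0xed, 0x2a]
t1 = [0x52, 0x61, 0xc9, 0x66, 0xf9, 0xed, 0xc9, 0x2a]
t2 = [0x52, 0xf9, 0xc9, 0x66, 0x61, 0xed, 0xc9, 0x2a]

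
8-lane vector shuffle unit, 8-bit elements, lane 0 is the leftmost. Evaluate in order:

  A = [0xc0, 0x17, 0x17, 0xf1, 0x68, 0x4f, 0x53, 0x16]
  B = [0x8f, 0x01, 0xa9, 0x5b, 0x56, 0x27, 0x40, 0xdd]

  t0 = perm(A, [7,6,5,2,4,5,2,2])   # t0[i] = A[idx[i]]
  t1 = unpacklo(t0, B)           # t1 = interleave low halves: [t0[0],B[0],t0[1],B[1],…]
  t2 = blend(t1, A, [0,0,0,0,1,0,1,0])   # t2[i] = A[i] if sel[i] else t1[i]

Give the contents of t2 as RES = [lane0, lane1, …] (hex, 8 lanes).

→ t0 |16|53|4f|17|68|4f|17|17|
→ t1 |16|8f|53|01|4f|a9|17|5b|
→ t2 |16|8f|53|01|68|a9|53|5b|

RES = [ 0x16  0x8f  0x53  0x01  0x68  0xa9  0x53  0x5b ]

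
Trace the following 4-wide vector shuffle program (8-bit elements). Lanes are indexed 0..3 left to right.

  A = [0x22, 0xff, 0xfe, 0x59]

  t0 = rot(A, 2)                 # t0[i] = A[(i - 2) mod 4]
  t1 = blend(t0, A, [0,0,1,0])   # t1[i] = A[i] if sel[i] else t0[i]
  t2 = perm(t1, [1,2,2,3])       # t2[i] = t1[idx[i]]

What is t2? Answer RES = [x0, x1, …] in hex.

  t0: fe 59 22 ff
  t1: fe 59 fe ff
  t2: 59 fe fe ff

RES = [0x59, 0xfe, 0xfe, 0xff]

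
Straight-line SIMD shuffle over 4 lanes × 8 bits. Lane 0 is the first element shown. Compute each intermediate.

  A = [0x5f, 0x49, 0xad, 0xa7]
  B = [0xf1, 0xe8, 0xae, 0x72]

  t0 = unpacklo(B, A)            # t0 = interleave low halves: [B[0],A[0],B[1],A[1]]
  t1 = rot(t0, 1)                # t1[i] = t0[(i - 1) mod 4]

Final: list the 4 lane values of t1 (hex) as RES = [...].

t0 = [0xf1, 0x5f, 0xe8, 0x49]
t1 = [0x49, 0xf1, 0x5f, 0xe8]

RES = [0x49, 0xf1, 0x5f, 0xe8]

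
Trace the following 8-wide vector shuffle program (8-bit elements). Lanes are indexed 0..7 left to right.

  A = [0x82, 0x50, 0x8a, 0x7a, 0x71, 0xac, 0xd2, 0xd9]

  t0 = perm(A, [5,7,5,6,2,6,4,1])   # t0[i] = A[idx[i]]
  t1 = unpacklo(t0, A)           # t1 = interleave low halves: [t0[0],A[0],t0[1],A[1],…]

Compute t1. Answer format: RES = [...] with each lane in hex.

→ t0 |ac|d9|ac|d2|8a|d2|71|50|
→ t1 |ac|82|d9|50|ac|8a|d2|7a|

RES = [ 0xac  0x82  0xd9  0x50  0xac  0x8a  0xd2  0x7a ]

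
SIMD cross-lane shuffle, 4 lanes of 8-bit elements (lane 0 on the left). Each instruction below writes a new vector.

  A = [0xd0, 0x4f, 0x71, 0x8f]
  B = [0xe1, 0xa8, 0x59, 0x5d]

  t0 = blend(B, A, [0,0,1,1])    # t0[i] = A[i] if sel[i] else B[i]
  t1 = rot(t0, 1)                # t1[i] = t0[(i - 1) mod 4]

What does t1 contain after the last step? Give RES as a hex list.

→ t0 |e1|a8|71|8f|
→ t1 |8f|e1|a8|71|

RES = [0x8f, 0xe1, 0xa8, 0x71]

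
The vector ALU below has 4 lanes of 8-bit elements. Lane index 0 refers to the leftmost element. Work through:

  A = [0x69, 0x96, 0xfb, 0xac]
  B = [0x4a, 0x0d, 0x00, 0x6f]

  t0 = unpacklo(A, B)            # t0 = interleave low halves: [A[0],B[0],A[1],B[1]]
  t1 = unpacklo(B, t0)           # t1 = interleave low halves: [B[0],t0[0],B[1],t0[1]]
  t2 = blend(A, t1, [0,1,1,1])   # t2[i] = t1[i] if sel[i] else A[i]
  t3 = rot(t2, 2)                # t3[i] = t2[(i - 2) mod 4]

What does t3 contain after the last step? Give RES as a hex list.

RES = [0x0d, 0x4a, 0x69, 0x69]

→ t0 |69|4a|96|0d|
→ t1 |4a|69|0d|4a|
→ t2 |69|69|0d|4a|
→ t3 |0d|4a|69|69|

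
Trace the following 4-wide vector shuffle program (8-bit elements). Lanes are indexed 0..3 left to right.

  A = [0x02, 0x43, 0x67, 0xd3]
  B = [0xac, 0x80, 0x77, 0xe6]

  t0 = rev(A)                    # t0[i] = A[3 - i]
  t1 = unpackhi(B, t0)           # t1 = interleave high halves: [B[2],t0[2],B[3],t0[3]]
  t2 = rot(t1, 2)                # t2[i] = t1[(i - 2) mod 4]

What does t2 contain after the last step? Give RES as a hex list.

t0 = [0xd3, 0x67, 0x43, 0x02]
t1 = [0x77, 0x43, 0xe6, 0x02]
t2 = [0xe6, 0x02, 0x77, 0x43]

RES = [0xe6, 0x02, 0x77, 0x43]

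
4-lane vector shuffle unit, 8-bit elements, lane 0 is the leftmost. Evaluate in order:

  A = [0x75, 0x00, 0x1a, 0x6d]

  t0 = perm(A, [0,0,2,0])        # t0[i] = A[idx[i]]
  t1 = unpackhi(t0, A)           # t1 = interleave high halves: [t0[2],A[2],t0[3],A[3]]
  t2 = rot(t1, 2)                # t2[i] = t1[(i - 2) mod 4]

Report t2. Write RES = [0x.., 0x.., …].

RES = [0x75, 0x6d, 0x1a, 0x1a]

t0 = [0x75, 0x75, 0x1a, 0x75]
t1 = [0x1a, 0x1a, 0x75, 0x6d]
t2 = [0x75, 0x6d, 0x1a, 0x1a]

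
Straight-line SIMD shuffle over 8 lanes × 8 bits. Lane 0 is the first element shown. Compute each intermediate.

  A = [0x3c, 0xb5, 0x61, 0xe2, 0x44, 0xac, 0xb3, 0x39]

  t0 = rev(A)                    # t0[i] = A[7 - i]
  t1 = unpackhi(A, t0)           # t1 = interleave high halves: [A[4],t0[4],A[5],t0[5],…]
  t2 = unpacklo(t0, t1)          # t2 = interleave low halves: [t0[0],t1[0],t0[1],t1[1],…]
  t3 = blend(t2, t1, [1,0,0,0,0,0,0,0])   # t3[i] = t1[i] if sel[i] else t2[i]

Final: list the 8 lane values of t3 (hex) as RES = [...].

RES = [ 0x44  0x44  0xb3  0xe2  0xac  0xac  0x44  0x61 ]

t0 = [0x39, 0xb3, 0xac, 0x44, 0xe2, 0x61, 0xb5, 0x3c]
t1 = [0x44, 0xe2, 0xac, 0x61, 0xb3, 0xb5, 0x39, 0x3c]
t2 = [0x39, 0x44, 0xb3, 0xe2, 0xac, 0xac, 0x44, 0x61]
t3 = [0x44, 0x44, 0xb3, 0xe2, 0xac, 0xac, 0x44, 0x61]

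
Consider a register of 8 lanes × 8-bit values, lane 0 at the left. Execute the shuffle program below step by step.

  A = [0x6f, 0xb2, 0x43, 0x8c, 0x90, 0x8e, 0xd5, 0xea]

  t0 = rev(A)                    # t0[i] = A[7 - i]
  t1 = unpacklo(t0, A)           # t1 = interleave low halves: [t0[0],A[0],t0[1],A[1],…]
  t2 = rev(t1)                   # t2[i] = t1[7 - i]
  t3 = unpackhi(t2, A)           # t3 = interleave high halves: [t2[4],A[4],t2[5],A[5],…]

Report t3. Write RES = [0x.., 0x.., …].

  t0: ea d5 8e 90 8c 43 b2 6f
  t1: ea 6f d5 b2 8e 43 90 8c
  t2: 8c 90 43 8e b2 d5 6f ea
  t3: b2 90 d5 8e 6f d5 ea ea

RES = [0xb2, 0x90, 0xd5, 0x8e, 0x6f, 0xd5, 0xea, 0xea]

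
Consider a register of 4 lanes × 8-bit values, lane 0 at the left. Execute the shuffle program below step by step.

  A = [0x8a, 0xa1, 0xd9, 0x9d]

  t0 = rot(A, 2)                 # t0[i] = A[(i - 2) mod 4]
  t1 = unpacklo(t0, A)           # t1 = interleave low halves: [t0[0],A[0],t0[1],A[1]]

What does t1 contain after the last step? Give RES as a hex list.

RES = [ 0xd9  0x8a  0x9d  0xa1 ]

→ t0 |d9|9d|8a|a1|
→ t1 |d9|8a|9d|a1|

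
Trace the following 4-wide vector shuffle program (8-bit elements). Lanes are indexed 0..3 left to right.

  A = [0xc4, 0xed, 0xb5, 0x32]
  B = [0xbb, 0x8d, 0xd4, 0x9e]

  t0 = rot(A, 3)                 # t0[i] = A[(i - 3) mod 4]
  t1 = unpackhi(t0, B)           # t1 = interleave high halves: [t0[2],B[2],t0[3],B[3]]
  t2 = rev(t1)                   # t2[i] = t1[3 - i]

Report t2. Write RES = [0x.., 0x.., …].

RES = [ 0x9e  0xc4  0xd4  0x32 ]

→ t0 |ed|b5|32|c4|
→ t1 |32|d4|c4|9e|
→ t2 |9e|c4|d4|32|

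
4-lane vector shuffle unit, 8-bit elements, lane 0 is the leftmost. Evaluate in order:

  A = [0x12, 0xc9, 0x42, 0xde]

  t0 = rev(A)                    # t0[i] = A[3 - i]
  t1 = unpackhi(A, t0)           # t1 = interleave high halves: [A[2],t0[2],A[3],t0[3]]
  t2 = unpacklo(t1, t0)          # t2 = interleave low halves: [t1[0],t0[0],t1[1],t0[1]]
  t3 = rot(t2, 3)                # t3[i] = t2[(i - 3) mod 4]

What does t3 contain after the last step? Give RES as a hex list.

RES = [ 0xde  0xc9  0x42  0x42 ]

t0 = [0xde, 0x42, 0xc9, 0x12]
t1 = [0x42, 0xc9, 0xde, 0x12]
t2 = [0x42, 0xde, 0xc9, 0x42]
t3 = [0xde, 0xc9, 0x42, 0x42]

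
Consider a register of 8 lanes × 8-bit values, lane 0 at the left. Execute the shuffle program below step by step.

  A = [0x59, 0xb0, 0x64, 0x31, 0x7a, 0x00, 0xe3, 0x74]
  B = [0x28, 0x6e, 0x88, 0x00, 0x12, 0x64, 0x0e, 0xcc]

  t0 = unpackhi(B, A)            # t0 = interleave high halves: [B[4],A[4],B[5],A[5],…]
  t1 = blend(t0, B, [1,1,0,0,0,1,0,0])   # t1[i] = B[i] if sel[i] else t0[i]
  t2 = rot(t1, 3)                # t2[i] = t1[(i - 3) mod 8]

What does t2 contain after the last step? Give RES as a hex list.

RES = [0x64, 0xcc, 0x74, 0x28, 0x6e, 0x64, 0x00, 0x0e]

t0 = [0x12, 0x7a, 0x64, 0x00, 0x0e, 0xe3, 0xcc, 0x74]
t1 = [0x28, 0x6e, 0x64, 0x00, 0x0e, 0x64, 0xcc, 0x74]
t2 = [0x64, 0xcc, 0x74, 0x28, 0x6e, 0x64, 0x00, 0x0e]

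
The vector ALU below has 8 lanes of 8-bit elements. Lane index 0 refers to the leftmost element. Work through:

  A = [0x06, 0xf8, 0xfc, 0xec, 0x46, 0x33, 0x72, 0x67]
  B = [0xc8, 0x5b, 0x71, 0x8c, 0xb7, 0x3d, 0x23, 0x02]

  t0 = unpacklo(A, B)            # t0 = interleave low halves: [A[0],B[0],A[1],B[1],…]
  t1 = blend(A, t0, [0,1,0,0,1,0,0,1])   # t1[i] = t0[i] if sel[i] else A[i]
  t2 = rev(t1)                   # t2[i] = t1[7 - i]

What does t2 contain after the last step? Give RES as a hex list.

RES = [ 0x8c  0x72  0x33  0xfc  0xec  0xfc  0xc8  0x06 ]

t0 = [0x06, 0xc8, 0xf8, 0x5b, 0xfc, 0x71, 0xec, 0x8c]
t1 = [0x06, 0xc8, 0xfc, 0xec, 0xfc, 0x33, 0x72, 0x8c]
t2 = [0x8c, 0x72, 0x33, 0xfc, 0xec, 0xfc, 0xc8, 0x06]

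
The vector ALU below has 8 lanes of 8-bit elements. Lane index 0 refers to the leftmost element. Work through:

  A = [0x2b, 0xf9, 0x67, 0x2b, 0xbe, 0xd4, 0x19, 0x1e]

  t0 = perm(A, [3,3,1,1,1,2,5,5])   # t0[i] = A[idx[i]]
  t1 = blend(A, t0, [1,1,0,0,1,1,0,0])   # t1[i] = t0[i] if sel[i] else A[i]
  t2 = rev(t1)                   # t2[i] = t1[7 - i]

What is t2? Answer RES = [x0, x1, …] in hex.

RES = [ 0x1e  0x19  0x67  0xf9  0x2b  0x67  0x2b  0x2b ]

→ t0 |2b|2b|f9|f9|f9|67|d4|d4|
→ t1 |2b|2b|67|2b|f9|67|19|1e|
→ t2 |1e|19|67|f9|2b|67|2b|2b|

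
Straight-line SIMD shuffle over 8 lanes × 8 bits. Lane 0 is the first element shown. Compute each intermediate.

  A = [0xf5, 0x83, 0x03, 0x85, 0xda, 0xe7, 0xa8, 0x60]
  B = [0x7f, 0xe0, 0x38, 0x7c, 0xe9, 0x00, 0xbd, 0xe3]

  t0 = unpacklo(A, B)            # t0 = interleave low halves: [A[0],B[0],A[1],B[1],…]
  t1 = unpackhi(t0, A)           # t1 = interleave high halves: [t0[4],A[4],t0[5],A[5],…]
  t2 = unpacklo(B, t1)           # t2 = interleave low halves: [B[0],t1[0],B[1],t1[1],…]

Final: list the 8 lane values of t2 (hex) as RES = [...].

→ t0 |f5|7f|83|e0|03|38|85|7c|
→ t1 |03|da|38|e7|85|a8|7c|60|
→ t2 |7f|03|e0|da|38|38|7c|e7|

RES = [ 0x7f  0x03  0xe0  0xda  0x38  0x38  0x7c  0xe7 ]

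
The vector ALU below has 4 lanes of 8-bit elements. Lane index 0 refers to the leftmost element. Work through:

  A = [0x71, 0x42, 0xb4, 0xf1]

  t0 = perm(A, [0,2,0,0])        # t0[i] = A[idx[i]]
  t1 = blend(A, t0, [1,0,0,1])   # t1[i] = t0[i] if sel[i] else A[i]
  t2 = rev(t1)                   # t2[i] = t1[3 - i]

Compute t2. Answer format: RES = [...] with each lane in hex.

→ t0 |71|b4|71|71|
→ t1 |71|42|b4|71|
→ t2 |71|b4|42|71|

RES = [ 0x71  0xb4  0x42  0x71 ]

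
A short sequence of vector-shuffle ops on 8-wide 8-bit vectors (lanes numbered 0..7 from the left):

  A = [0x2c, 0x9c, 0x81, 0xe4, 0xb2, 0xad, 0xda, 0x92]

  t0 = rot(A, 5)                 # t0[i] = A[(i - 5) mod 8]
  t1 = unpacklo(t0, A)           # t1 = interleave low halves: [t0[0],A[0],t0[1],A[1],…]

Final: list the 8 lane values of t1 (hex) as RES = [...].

→ t0 |e4|b2|ad|da|92|2c|9c|81|
→ t1 |e4|2c|b2|9c|ad|81|da|e4|

RES = [ 0xe4  0x2c  0xb2  0x9c  0xad  0x81  0xda  0xe4 ]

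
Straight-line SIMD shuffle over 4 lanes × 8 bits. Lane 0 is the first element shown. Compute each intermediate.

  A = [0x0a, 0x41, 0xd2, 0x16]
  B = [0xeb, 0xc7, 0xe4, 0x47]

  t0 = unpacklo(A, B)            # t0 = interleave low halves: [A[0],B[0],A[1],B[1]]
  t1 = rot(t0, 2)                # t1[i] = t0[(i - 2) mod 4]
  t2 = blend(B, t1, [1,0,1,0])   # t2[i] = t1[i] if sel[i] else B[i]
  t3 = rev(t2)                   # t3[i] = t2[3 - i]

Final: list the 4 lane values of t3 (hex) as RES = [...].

  t0: 0a eb 41 c7
  t1: 41 c7 0a eb
  t2: 41 c7 0a 47
  t3: 47 0a c7 41

RES = [0x47, 0x0a, 0xc7, 0x41]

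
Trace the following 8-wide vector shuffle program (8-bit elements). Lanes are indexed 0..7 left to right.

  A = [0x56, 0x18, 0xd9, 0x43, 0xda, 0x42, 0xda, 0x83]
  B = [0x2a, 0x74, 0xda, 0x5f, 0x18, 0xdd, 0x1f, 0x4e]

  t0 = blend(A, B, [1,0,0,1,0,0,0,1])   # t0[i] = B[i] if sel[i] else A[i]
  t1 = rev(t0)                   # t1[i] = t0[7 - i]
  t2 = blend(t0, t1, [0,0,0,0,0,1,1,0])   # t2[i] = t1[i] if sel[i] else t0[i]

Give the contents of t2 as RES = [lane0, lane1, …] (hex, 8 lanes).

RES = [0x2a, 0x18, 0xd9, 0x5f, 0xda, 0xd9, 0x18, 0x4e]

→ t0 |2a|18|d9|5f|da|42|da|4e|
→ t1 |4e|da|42|da|5f|d9|18|2a|
→ t2 |2a|18|d9|5f|da|d9|18|4e|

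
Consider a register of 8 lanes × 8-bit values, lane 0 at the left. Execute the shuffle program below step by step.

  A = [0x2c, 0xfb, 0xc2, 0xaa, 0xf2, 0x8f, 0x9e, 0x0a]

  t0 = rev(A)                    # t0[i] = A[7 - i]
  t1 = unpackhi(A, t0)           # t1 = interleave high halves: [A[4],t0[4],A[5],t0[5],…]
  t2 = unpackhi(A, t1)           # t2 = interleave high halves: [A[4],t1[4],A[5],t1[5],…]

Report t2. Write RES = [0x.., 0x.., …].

RES = [ 0xf2  0x9e  0x8f  0xfb  0x9e  0x0a  0x0a  0x2c ]

→ t0 |0a|9e|8f|f2|aa|c2|fb|2c|
→ t1 |f2|aa|8f|c2|9e|fb|0a|2c|
→ t2 |f2|9e|8f|fb|9e|0a|0a|2c|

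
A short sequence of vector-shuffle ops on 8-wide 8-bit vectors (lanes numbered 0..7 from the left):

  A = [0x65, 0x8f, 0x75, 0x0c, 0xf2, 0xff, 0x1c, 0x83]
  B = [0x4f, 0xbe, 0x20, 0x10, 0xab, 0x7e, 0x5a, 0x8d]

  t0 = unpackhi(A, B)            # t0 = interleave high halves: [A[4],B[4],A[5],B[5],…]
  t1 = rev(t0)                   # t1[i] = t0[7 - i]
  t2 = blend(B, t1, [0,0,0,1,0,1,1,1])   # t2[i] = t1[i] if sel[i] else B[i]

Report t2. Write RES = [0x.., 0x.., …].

RES = [0x4f, 0xbe, 0x20, 0x1c, 0xab, 0xff, 0xab, 0xf2]

t0 = [0xf2, 0xab, 0xff, 0x7e, 0x1c, 0x5a, 0x83, 0x8d]
t1 = [0x8d, 0x83, 0x5a, 0x1c, 0x7e, 0xff, 0xab, 0xf2]
t2 = [0x4f, 0xbe, 0x20, 0x1c, 0xab, 0xff, 0xab, 0xf2]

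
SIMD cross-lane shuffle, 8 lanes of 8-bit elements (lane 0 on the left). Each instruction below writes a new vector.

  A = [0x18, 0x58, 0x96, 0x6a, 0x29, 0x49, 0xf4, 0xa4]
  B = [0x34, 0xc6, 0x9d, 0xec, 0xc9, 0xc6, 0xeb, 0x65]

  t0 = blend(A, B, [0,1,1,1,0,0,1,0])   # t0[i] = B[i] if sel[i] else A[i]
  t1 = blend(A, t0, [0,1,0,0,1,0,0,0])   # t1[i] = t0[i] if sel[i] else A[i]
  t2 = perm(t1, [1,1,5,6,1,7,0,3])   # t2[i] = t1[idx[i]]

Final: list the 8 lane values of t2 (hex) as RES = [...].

RES = [0xc6, 0xc6, 0x49, 0xf4, 0xc6, 0xa4, 0x18, 0x6a]

  t0: 18 c6 9d ec 29 49 eb a4
  t1: 18 c6 96 6a 29 49 f4 a4
  t2: c6 c6 49 f4 c6 a4 18 6a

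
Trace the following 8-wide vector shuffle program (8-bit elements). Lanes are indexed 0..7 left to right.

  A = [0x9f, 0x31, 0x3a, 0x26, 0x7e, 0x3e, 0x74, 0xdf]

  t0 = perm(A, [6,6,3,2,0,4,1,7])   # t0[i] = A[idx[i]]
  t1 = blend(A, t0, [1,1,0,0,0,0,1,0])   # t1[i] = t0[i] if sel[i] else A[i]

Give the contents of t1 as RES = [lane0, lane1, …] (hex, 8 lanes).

RES = [ 0x74  0x74  0x3a  0x26  0x7e  0x3e  0x31  0xdf ]

t0 = [0x74, 0x74, 0x26, 0x3a, 0x9f, 0x7e, 0x31, 0xdf]
t1 = [0x74, 0x74, 0x3a, 0x26, 0x7e, 0x3e, 0x31, 0xdf]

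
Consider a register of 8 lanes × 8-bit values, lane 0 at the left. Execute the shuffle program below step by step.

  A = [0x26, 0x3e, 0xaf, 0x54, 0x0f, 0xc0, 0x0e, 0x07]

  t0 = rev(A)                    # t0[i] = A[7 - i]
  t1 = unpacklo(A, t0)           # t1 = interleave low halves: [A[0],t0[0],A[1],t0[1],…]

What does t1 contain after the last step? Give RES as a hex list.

  t0: 07 0e c0 0f 54 af 3e 26
  t1: 26 07 3e 0e af c0 54 0f

RES = [0x26, 0x07, 0x3e, 0x0e, 0xaf, 0xc0, 0x54, 0x0f]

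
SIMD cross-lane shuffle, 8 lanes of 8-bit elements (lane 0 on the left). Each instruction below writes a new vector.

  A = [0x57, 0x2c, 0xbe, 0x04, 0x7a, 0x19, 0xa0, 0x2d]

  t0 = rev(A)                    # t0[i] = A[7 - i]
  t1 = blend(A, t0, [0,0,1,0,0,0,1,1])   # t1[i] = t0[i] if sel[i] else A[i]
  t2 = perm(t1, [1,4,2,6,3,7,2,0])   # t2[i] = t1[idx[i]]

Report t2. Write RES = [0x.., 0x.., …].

→ t0 |2d|a0|19|7a|04|be|2c|57|
→ t1 |57|2c|19|04|7a|19|2c|57|
→ t2 |2c|7a|19|2c|04|57|19|57|

RES = [0x2c, 0x7a, 0x19, 0x2c, 0x04, 0x57, 0x19, 0x57]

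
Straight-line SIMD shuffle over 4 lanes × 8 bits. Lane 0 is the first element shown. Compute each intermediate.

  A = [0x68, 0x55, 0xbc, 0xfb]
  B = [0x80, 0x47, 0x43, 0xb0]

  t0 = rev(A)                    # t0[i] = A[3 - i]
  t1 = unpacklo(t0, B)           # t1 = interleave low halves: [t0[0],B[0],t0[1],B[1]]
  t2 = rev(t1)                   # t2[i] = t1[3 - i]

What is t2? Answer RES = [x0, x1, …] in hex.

t0 = [0xfb, 0xbc, 0x55, 0x68]
t1 = [0xfb, 0x80, 0xbc, 0x47]
t2 = [0x47, 0xbc, 0x80, 0xfb]

RES = [ 0x47  0xbc  0x80  0xfb ]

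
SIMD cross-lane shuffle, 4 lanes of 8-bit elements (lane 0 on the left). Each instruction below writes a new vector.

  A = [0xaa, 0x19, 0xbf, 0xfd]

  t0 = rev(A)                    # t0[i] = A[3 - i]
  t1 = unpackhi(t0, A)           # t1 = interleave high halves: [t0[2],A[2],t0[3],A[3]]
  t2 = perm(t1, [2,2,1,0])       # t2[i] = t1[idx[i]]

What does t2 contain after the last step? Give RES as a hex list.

  t0: fd bf 19 aa
  t1: 19 bf aa fd
  t2: aa aa bf 19

RES = [0xaa, 0xaa, 0xbf, 0x19]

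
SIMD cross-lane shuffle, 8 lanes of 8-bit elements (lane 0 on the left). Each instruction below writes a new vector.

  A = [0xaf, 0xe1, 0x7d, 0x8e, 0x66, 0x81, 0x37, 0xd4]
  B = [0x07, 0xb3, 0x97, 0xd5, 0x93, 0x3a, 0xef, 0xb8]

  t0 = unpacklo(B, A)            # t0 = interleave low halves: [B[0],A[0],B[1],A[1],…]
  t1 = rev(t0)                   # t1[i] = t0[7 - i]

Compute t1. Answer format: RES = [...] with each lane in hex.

→ t0 |07|af|b3|e1|97|7d|d5|8e|
→ t1 |8e|d5|7d|97|e1|b3|af|07|

RES = [0x8e, 0xd5, 0x7d, 0x97, 0xe1, 0xb3, 0xaf, 0x07]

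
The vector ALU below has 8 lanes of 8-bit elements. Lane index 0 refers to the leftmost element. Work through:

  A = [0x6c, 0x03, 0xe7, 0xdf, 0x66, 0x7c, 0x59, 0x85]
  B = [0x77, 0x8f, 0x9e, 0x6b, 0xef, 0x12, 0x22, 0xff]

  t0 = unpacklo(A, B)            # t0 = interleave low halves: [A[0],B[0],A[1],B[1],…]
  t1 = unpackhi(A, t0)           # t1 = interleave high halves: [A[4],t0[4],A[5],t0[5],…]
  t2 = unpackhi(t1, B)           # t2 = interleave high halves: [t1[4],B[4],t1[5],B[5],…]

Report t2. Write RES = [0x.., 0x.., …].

→ t0 |6c|77|03|8f|e7|9e|df|6b|
→ t1 |66|e7|7c|9e|59|df|85|6b|
→ t2 |59|ef|df|12|85|22|6b|ff|

RES = [0x59, 0xef, 0xdf, 0x12, 0x85, 0x22, 0x6b, 0xff]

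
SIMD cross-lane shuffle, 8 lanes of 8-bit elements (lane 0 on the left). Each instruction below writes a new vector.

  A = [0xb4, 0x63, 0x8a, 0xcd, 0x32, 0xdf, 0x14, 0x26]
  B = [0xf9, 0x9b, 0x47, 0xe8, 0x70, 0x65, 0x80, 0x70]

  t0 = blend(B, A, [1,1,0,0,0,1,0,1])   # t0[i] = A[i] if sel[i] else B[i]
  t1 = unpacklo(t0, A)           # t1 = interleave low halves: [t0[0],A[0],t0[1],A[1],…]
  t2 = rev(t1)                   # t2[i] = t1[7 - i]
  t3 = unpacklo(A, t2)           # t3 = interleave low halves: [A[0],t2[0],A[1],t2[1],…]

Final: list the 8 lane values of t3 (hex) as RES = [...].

RES = [ 0xb4  0xcd  0x63  0xe8  0x8a  0x8a  0xcd  0x47 ]

→ t0 |b4|63|47|e8|70|df|80|26|
→ t1 |b4|b4|63|63|47|8a|e8|cd|
→ t2 |cd|e8|8a|47|63|63|b4|b4|
→ t3 |b4|cd|63|e8|8a|8a|cd|47|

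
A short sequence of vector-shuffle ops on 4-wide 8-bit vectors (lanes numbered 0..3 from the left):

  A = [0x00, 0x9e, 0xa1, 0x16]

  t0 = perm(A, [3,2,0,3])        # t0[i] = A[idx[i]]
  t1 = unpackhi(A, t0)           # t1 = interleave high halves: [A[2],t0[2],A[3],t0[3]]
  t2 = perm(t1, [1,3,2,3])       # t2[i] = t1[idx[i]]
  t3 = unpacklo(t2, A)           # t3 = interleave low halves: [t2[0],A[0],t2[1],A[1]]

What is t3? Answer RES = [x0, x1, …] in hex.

RES = [0x00, 0x00, 0x16, 0x9e]

  t0: 16 a1 00 16
  t1: a1 00 16 16
  t2: 00 16 16 16
  t3: 00 00 16 9e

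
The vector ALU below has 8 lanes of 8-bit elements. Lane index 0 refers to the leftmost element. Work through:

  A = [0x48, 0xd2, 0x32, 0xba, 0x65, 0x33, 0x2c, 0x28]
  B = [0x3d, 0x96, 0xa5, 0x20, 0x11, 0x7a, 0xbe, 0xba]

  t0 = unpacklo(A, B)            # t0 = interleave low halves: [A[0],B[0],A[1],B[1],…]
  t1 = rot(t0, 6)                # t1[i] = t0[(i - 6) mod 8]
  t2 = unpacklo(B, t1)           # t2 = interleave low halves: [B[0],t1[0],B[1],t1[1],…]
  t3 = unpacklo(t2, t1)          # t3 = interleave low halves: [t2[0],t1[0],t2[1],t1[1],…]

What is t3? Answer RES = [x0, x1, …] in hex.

RES = [ 0x3d  0xd2  0xd2  0x96  0x96  0x32  0x96  0xa5 ]

  t0: 48 3d d2 96 32 a5 ba 20
  t1: d2 96 32 a5 ba 20 48 3d
  t2: 3d d2 96 96 a5 32 20 a5
  t3: 3d d2 d2 96 96 32 96 a5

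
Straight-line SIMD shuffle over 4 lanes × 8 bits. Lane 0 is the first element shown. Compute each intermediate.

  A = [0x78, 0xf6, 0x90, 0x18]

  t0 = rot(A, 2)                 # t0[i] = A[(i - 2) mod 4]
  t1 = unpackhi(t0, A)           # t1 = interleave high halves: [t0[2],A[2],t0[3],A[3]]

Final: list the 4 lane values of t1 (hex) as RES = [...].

t0 = [0x90, 0x18, 0x78, 0xf6]
t1 = [0x78, 0x90, 0xf6, 0x18]

RES = [ 0x78  0x90  0xf6  0x18 ]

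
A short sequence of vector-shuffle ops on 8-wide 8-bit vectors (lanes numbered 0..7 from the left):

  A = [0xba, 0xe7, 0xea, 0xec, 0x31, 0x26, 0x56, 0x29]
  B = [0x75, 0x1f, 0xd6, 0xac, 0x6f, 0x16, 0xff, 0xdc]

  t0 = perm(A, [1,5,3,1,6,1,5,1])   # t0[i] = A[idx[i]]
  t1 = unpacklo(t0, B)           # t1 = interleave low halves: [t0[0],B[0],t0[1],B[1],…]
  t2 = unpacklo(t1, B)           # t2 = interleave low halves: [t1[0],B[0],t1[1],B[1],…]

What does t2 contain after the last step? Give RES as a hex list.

t0 = [0xe7, 0x26, 0xec, 0xe7, 0x56, 0xe7, 0x26, 0xe7]
t1 = [0xe7, 0x75, 0x26, 0x1f, 0xec, 0xd6, 0xe7, 0xac]
t2 = [0xe7, 0x75, 0x75, 0x1f, 0x26, 0xd6, 0x1f, 0xac]

RES = [0xe7, 0x75, 0x75, 0x1f, 0x26, 0xd6, 0x1f, 0xac]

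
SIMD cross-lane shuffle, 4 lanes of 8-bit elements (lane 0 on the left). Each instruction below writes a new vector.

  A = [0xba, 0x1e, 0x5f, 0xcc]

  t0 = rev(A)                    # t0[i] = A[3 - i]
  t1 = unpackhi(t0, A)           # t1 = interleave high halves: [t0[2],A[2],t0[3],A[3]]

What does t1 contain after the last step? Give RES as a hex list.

→ t0 |cc|5f|1e|ba|
→ t1 |1e|5f|ba|cc|

RES = [0x1e, 0x5f, 0xba, 0xcc]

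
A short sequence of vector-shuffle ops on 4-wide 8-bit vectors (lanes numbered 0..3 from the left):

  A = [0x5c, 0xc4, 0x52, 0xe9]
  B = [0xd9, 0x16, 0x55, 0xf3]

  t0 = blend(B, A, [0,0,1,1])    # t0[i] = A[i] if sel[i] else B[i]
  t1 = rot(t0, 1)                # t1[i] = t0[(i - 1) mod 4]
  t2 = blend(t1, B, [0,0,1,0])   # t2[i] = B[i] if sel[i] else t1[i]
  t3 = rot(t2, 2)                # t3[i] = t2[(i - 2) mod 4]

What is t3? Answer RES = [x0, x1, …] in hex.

RES = [0x55, 0x52, 0xe9, 0xd9]

  t0: d9 16 52 e9
  t1: e9 d9 16 52
  t2: e9 d9 55 52
  t3: 55 52 e9 d9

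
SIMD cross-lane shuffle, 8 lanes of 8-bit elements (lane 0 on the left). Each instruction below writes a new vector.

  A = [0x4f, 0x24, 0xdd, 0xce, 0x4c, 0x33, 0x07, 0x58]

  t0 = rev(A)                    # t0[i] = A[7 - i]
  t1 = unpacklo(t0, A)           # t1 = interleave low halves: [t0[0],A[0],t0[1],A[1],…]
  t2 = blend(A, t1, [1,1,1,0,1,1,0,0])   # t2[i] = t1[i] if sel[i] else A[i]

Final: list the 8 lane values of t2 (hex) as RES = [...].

RES = [ 0x58  0x4f  0x07  0xce  0x33  0xdd  0x07  0x58 ]

→ t0 |58|07|33|4c|ce|dd|24|4f|
→ t1 |58|4f|07|24|33|dd|4c|ce|
→ t2 |58|4f|07|ce|33|dd|07|58|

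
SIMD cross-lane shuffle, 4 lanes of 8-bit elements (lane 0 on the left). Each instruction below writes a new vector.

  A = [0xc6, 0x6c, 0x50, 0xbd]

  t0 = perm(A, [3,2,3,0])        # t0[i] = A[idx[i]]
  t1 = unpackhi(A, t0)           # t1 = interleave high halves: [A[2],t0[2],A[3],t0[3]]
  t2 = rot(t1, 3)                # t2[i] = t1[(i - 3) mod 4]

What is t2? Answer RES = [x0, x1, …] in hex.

t0 = [0xbd, 0x50, 0xbd, 0xc6]
t1 = [0x50, 0xbd, 0xbd, 0xc6]
t2 = [0xbd, 0xbd, 0xc6, 0x50]

RES = [ 0xbd  0xbd  0xc6  0x50 ]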